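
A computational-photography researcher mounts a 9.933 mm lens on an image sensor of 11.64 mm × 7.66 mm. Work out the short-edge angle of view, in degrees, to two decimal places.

Angle of view α = 2·arctan(h/2f) with h = 7.66 mm and f = 9.933 mm.
h/2f = 0.38558; arctan(0.38558) ≈ 21.0858°, so α ≈ 42.1716°.

42.17°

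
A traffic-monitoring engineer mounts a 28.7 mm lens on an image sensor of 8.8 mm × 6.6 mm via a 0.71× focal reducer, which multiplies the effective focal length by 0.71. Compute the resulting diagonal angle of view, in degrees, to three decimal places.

Effective focal length f = 28.7 × 0.71 = 20.377 mm.
Sensor diagonal = √(8.8² + 6.6²) = √121.0000 ≈ 11.0000 mm.
α = 2·arctan(11.000 / (2 × 20.377)) = 2·arctan(0.26991) ≈ 30.2098°.

30.210°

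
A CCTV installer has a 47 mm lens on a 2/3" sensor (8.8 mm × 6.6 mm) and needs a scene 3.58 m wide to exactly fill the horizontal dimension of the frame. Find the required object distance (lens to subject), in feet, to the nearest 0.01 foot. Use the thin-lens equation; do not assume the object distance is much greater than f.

W: 3.58 m = 3580 mm.
Magnification m = w/W = dᵢ/dₒ; combined with 1/f = 1/dₒ + 1/dᵢ this gives dₒ = f·(1 + W/w).
dₒ = 47 mm × (1 + 3580/8.8) = 47 × 407.8182 ≈ 19167.455 mm = 19167.455/304.8 ft = 62.8854 ft.

62.89 ft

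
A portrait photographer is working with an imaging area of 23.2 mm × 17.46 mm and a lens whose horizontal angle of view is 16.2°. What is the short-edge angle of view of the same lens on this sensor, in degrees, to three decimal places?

12.227°

From the horizontal AOV: f = 23.2 / (2·tan(8.1°)) = 23.2 / 0.28464 ≈ 81.5058 mm.
Short-edge AOV = 2·arctan(17.46 / (2 × 81.5058)) = 2·arctan(0.10711) ≈ 12.2272°.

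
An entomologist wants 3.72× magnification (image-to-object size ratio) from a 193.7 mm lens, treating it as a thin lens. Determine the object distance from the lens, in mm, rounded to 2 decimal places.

With m = dᵢ/dₒ and 1/f = 1/dₒ + 1/dᵢ, substituting dᵢ = m·dₒ gives 1/f = (1 + 1/m)/dₒ, hence dₒ = f·(1 + 1/m).
dₒ = 193.7 × (1 + 1/3.72) = 193.7 × 1.26882 ≈ 245.770 mm.

245.77 mm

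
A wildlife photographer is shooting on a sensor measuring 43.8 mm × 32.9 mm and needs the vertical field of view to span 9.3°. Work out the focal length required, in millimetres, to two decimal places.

202.25 mm

From α = 2·arctan(h/2f) we get f = h / (2·tan(α/2)).
With h = 32.9 mm and α/2 = 4.65°, tan(α/2) ≈ 0.08134, so f ≈ 32.9 / 0.16267 ≈ 202.2463 mm.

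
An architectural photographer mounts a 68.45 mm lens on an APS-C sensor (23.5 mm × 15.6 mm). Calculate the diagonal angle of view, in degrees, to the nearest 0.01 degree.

23.28°

Sensor diagonal = √(23.5² + 15.6²) = √795.6100 ≈ 28.2066 mm.
Angle of view α = 2·arctan(d/2f) with d = 28.2066 mm and f = 68.45 mm.
d/2f = 0.20604; arctan(0.20604) ≈ 11.6422°, so α ≈ 23.2843°.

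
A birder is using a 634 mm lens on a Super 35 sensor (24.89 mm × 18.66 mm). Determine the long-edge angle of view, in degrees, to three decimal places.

Angle of view α = 2·arctan(w/2f) with w = 24.89 mm and f = 634 mm.
w/2f = 0.01963; arctan(0.01963) ≈ 1.1245°, so α ≈ 2.2491°.

2.249°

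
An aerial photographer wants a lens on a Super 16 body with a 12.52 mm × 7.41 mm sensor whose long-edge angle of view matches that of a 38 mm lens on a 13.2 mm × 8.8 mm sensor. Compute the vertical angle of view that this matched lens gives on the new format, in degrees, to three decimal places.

Equal long-edge AOV ⇒ f₂ = f₁ · 12.52/13.2 = 38 × 0.94848 ≈ 36.0424 mm.
Vertical AOV on the new format = 2·arctan(7.41 / (2 × 36.0424)) = 2·arctan(0.10280) ≈ 11.7383°.

11.738°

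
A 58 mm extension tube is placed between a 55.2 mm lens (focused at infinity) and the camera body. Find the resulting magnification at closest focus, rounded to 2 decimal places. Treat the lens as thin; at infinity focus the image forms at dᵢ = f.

The tube moves the image plane from f to f + e, so dᵢ = 55.2 + 58 = 113.2 mm. Focus is achieved when 1/f = 1/dₒ + 1/dᵢ, giving dₒ = 1/(1/f − 1/(f+e)).
Magnification m = dᵢ/dₒ = (f+e)·(1/f − 1/(f+e)) = e/f = 58/55.2 ≈ 1.0507.

1.05×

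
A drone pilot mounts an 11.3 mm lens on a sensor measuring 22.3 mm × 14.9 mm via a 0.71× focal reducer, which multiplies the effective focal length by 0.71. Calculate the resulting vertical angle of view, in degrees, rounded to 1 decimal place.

85.8°

Effective focal length f = 11.3 × 0.71 = 8.023 mm.
α = 2·arctan(14.9 / (2 × 8.023)) = 2·arctan(0.92858) ≈ 85.7584°.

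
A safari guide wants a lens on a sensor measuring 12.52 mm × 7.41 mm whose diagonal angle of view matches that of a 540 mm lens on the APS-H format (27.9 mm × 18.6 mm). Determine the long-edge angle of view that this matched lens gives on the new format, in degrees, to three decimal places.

Sensor diagonal = √(27.9² + 18.6²) = √1124.3700 ≈ 33.5316 mm.
Sensor diagonal = √(12.52² + 7.41²) = √211.6585 ≈ 14.5485 mm.
Equal diagonal AOV ⇒ f₂ = f₁ · 14.5485/33.5316 = 540 × 0.43387 ≈ 234.2917 mm.
Long-edge AOV on the new format = 2·arctan(12.52 / (2 × 234.2917)) = 2·arctan(0.02672) ≈ 3.0610°.

3.061°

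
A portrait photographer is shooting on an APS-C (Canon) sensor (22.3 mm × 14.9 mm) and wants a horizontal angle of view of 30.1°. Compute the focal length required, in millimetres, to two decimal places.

From α = 2·arctan(w/2f) we get f = w / (2·tan(α/2)).
With w = 22.3 mm and α/2 = 15.05°, tan(α/2) ≈ 0.26888, so f ≈ 22.3 / 0.53777 ≈ 41.4676 mm.

41.47 mm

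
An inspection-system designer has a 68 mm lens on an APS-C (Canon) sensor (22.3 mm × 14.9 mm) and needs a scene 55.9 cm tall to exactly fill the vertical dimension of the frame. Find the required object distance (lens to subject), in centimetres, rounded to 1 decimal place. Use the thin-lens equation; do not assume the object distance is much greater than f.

261.9 cm

W: 55.9 cm = 559 mm.
Magnification m = h/W = dᵢ/dₒ; combined with 1/f = 1/dₒ + 1/dᵢ this gives dₒ = f·(1 + W/h).
dₒ = 68 mm × (1 + 559/14.9) = 68 × 38.5168 ≈ 2619.141 mm = 261.914 cm.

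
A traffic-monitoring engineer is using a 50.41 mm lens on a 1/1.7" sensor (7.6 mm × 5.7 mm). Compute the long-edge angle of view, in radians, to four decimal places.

Angle of view α = 2·arctan(w/2f) with w = 7.6 mm and f = 50.41 mm.
w/2f = 0.07538; arctan(0.07538) ≈ 0.0752 rad, so α ≈ 0.1505 rad.

0.1505 rad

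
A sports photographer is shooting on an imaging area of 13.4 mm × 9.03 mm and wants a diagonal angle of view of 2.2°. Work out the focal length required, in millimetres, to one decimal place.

420.8 mm

Sensor diagonal = √(13.4² + 9.03²) = √261.1009 ≈ 16.1586 mm.
From α = 2·arctan(d/2f) we get f = d / (2·tan(α/2)).
With d = 16.1586 mm and α/2 = 1.1°, tan(α/2) ≈ 0.01920, so f ≈ 16.1586 / 0.03840 ≈ 420.7758 mm.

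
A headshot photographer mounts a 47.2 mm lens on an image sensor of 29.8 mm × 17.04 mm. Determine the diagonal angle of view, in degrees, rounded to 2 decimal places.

Sensor diagonal = √(29.8² + 17.04²) = √1178.4016 ≈ 34.3279 mm.
Angle of view α = 2·arctan(d/2f) with d = 34.3279 mm and f = 47.2 mm.
d/2f = 0.36364; arctan(0.36364) ≈ 19.9834°, so α ≈ 39.9668°.

39.97°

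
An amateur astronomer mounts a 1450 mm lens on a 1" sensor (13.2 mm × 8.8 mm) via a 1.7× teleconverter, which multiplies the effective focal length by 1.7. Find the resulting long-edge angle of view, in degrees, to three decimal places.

Effective focal length f = 1450 × 1.7 = 2465 mm.
α = 2·arctan(13.2 / (2 × 2465)) = 2·arctan(0.00268) ≈ 0.3068°.

0.307°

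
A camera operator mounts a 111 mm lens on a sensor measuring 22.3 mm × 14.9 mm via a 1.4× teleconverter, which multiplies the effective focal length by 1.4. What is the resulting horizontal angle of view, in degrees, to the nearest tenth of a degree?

Effective focal length f = 111 × 1.4 = 155.4 mm.
α = 2·arctan(22.3 / (2 × 155.4)) = 2·arctan(0.07175) ≈ 8.2079°.

8.2°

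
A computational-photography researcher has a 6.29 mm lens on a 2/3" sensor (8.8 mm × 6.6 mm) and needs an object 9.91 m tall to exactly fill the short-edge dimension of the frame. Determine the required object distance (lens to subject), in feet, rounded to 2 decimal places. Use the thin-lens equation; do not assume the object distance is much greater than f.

31.01 ft

W: 9.91 m = 9910 mm.
Magnification m = h/W = dᵢ/dₒ; combined with 1/f = 1/dₒ + 1/dᵢ this gives dₒ = f·(1 + W/h).
dₒ = 6.29 mm × (1 + 9910/6.6) = 6.29 × 1502.5152 ≈ 9450.820 mm = 9450.820/304.8 ft = 31.0066 ft.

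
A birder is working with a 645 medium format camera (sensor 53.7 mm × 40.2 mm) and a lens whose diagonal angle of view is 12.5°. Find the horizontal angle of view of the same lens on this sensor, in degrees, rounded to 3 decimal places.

Sensor diagonal = √(53.7² + 40.2²) = √4499.7300 ≈ 67.0800 mm.
From the diagonal AOV: f = 67.0800 / (2·tan(6.25°)) = 67.0800 / 0.21904 ≈ 306.2517 mm.
Horizontal AOV = 2·arctan(53.7 / (2 × 306.2517)) = 2·arctan(0.08767) ≈ 10.0210°.

10.021°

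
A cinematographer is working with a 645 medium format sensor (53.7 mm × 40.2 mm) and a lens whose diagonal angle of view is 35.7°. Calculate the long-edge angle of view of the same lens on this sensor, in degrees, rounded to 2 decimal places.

28.91°

Sensor diagonal = √(53.7² + 40.2²) = √4499.7300 ≈ 67.0800 mm.
From the diagonal AOV: f = 67.0800 / (2·tan(17.85°)) = 67.0800 / 0.64406 ≈ 104.1526 mm.
Long-edge AOV = 2·arctan(53.7 / (2 × 104.1526)) = 2·arctan(0.25779) ≈ 28.9116°.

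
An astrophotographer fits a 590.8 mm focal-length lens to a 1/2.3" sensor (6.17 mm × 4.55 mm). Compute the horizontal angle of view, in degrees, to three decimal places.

Angle of view α = 2·arctan(w/2f) with w = 6.17 mm and f = 590.8 mm.
w/2f = 0.00522; arctan(0.00522) ≈ 0.2992°, so α ≈ 0.5984°.

0.598°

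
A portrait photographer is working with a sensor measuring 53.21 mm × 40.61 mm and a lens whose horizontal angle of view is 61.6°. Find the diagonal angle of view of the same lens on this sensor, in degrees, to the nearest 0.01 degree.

From the horizontal AOV: f = 53.21 / (2·tan(30.8°)) = 53.21 / 1.19224 ≈ 44.6303 mm.
Sensor diagonal = √(53.21² + 40.61²) = √4480.4762 ≈ 66.9364 mm.
Diagonal AOV = 2·arctan(66.9364 / (2 × 44.6303)) = 2·arctan(0.74990) ≈ 73.7323°.

73.73°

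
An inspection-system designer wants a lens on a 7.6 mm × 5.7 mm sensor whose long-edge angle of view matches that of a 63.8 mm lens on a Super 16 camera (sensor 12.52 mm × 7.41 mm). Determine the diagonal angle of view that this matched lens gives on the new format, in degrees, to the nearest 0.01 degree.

13.98°

Equal long-edge AOV ⇒ f₂ = f₁ · 7.6/12.52 = 63.8 × 0.60703 ≈ 38.7284 mm.
Sensor diagonal = √(7.6² + 5.7²) = √90.2500 ≈ 9.5000 mm.
Diagonal AOV on the new format = 2·arctan(9.5000 / (2 × 38.7284)) = 2·arctan(0.12265) ≈ 13.9847°.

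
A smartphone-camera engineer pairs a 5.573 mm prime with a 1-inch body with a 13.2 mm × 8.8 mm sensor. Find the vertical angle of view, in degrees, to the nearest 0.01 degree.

76.58°

Angle of view α = 2·arctan(h/2f) with h = 8.8 mm and f = 5.573 mm.
h/2f = 0.78952; arctan(0.78952) ≈ 38.2918°, so α ≈ 76.5837°.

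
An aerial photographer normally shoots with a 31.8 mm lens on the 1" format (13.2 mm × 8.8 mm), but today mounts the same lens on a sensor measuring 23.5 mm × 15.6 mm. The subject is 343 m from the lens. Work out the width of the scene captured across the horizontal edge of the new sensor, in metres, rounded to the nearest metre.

The focal length stays 31.8 mm; the relevant sensor dimension is now w = 23.5 mm. Object distance dₒ = 343 m = 343000 mm.
Thin-lens field width W = w·(dₒ − f)/f = 23.5 × (343000 − 31.8)/31.8 ≈ 253451.343 mm = 253.451 m.

253 m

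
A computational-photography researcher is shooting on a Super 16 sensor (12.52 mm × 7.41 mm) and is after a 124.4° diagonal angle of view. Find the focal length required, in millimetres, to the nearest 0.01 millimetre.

Sensor diagonal = √(12.52² + 7.41²) = √211.6585 ≈ 14.5485 mm.
From α = 2·arctan(d/2f) we get f = d / (2·tan(α/2)).
With d = 14.5485 mm and α/2 = 62.2°, tan(α/2) ≈ 1.89667, so f ≈ 14.5485 / 3.79334 ≈ 3.8353 mm.

3.84 mm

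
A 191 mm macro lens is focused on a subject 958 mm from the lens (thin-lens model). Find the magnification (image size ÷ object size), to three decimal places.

Thin lens: 1/f = 1/dₒ + 1/dᵢ → 1/dᵢ = 1/191 − 1/958 = 0.0041918 mm⁻¹, so dᵢ ≈ 238.5632 mm.
Magnification m = dᵢ/dₒ = 238.5632/958 ≈ 0.24902.

0.249×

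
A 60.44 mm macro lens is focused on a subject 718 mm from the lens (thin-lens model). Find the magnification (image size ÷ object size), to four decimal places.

Thin lens: 1/f = 1/dₒ + 1/dᵢ → 1/dᵢ = 1/60.44 − 1/718 = 0.0151526 mm⁻¹, so dᵢ ≈ 65.9954 mm.
Magnification m = dᵢ/dₒ = 65.9954/718 ≈ 0.09192.

0.0919×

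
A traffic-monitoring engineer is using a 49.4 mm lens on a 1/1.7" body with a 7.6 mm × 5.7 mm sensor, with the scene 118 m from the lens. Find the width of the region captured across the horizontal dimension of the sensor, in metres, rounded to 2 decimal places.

dₒ: 118 m = 118000 mm.
Similar triangles through the lens centre give W/dₒ = w/dᵢ; with 1/f = 1/dₒ + 1/dᵢ this gives W = w·(dₒ − f)/f.
W = 7.6 mm × (118000 − 49.4) / 49.4 = 7.6 × 2387.6640 ≈ 18146.246 mm = 18.1462 m.

18.15 m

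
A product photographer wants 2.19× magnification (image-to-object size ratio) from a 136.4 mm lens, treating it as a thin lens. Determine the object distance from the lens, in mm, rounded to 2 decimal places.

With m = dᵢ/dₒ and 1/f = 1/dₒ + 1/dᵢ, substituting dᵢ = m·dₒ gives 1/f = (1 + 1/m)/dₒ, hence dₒ = f·(1 + 1/m).
dₒ = 136.4 × (1 + 1/2.19) = 136.4 × 1.45662 ≈ 198.683 mm.

198.68 mm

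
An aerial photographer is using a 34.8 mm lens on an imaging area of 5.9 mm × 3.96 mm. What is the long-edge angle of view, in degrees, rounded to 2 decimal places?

Angle of view α = 2·arctan(w/2f) with w = 5.9 mm and f = 34.8 mm.
w/2f = 0.08477; arctan(0.08477) ≈ 4.8454°, so α ≈ 9.6908°.

9.69°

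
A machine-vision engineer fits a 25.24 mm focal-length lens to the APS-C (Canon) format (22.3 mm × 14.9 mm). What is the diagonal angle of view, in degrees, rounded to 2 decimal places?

Sensor diagonal = √(22.3² + 14.9²) = √719.3000 ≈ 26.8198 mm.
Angle of view α = 2·arctan(d/2f) with d = 26.8198 mm and f = 25.24 mm.
d/2f = 0.53129; arctan(0.53129) ≈ 27.9815°, so α ≈ 55.9630°.

55.96°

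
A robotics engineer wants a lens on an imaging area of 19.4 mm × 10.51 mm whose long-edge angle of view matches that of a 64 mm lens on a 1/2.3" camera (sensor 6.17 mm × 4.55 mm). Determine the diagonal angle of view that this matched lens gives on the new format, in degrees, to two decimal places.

Equal long-edge AOV ⇒ f₂ = f₁ · 19.4/6.17 = 64 × 3.14425 ≈ 201.2318 mm.
Sensor diagonal = √(19.4² + 10.51²) = √486.8201 ≈ 22.0640 mm.
Diagonal AOV on the new format = 2·arctan(22.0640 / (2 × 201.2318)) = 2·arctan(0.05482) ≈ 6.2759°.

6.28°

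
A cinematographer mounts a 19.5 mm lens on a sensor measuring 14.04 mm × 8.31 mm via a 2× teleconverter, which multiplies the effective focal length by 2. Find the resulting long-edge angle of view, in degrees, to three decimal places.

Effective focal length f = 19.5 × 2 = 39 mm.
α = 2·arctan(14.04 / (2 × 39)) = 2·arctan(0.18000) ≈ 20.4079°.

20.408°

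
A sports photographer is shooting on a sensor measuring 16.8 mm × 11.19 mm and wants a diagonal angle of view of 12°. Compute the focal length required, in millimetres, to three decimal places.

96.026 mm

Sensor diagonal = √(16.8² + 11.19²) = √407.4561 ≈ 20.1855 mm.
From α = 2·arctan(d/2f) we get f = d / (2·tan(α/2)).
With d = 20.1855 mm and α/2 = 6°, tan(α/2) ≈ 0.10510, so f ≈ 20.1855 / 0.21021 ≈ 96.0263 mm.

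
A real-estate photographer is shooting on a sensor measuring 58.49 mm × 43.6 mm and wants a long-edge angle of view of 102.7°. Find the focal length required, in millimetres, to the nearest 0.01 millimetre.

From α = 2·arctan(w/2f) we get f = w / (2·tan(α/2)).
With w = 58.49 mm and α/2 = 51.35°, tan(α/2) ≈ 1.25044, so f ≈ 58.49 / 2.50088 ≈ 23.3878 mm.

23.39 mm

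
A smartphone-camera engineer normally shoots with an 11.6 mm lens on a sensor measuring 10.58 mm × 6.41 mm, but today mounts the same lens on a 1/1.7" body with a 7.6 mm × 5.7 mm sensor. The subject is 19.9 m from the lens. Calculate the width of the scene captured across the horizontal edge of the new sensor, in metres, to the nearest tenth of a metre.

13.0 m

The focal length stays 11.6 mm; the relevant sensor dimension is now w = 7.6 mm. Object distance dₒ = 19.9 m = 19900 mm.
Thin-lens field width W = w·(dₒ − f)/f = 7.6 × (19900 − 11.6)/11.6 ≈ 13030.331 mm = 13.0303 m.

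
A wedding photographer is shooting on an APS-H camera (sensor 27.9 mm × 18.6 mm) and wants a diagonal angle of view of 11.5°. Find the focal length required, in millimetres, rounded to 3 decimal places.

Sensor diagonal = √(27.9² + 18.6²) = √1124.3700 ≈ 33.5316 mm.
From α = 2·arctan(d/2f) we get f = d / (2·tan(α/2)).
With d = 33.5316 mm and α/2 = 5.75°, tan(α/2) ≈ 0.10069, so f ≈ 33.5316 / 0.20139 ≈ 166.5014 mm.

166.501 mm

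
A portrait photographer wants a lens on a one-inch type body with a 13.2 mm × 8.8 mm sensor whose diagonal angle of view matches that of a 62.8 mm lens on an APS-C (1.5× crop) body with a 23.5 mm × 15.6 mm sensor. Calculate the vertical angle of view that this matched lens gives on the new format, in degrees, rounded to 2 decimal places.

14.20°

Sensor diagonal = √(23.5² + 15.6²) = √795.6100 ≈ 28.2066 mm.
Sensor diagonal = √(13.2² + 8.8²) = √251.6800 ≈ 15.8644 mm.
Equal diagonal AOV ⇒ f₂ = f₁ · 15.8644/28.2066 = 62.8 × 0.56244 ≈ 35.3211 mm.
Vertical AOV on the new format = 2·arctan(8.8 / (2 × 35.3211)) = 2·arctan(0.12457) ≈ 14.2017°.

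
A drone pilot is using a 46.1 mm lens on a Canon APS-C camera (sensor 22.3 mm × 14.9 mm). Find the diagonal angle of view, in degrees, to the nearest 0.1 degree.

Sensor diagonal = √(22.3² + 14.9²) = √719.3000 ≈ 26.8198 mm.
Angle of view α = 2·arctan(d/2f) with d = 26.8198 mm and f = 46.1 mm.
d/2f = 0.29089; arctan(0.29089) ≈ 16.2190°, so α ≈ 32.4380°.

32.4°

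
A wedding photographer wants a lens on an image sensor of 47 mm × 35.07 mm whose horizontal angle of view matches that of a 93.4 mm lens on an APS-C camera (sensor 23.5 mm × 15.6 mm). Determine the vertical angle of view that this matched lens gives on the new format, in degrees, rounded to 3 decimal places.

Equal horizontal AOV ⇒ f₂ = f₁ · 47/23.5 = 93.4 × 2.00000 ≈ 186.8000 mm.
Vertical AOV on the new format = 2·arctan(35.07 / (2 × 186.8000)) = 2·arctan(0.09387) ≈ 10.7253°.

10.725°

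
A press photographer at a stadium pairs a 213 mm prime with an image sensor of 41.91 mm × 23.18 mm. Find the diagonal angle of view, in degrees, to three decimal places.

12.829°

Sensor diagonal = √(41.91² + 23.18²) = √2293.7605 ≈ 47.8932 mm.
Angle of view α = 2·arctan(d/2f) with d = 47.8932 mm and f = 213 mm.
d/2f = 0.11243; arctan(0.11243) ≈ 6.4146°, so α ≈ 12.8291°.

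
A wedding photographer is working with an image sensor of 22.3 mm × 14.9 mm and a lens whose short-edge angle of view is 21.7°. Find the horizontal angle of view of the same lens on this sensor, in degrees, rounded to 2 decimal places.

From the short-edge AOV: f = 14.9 / (2·tan(10.85°)) = 14.9 / 0.38333 ≈ 38.8699 mm.
Horizontal AOV = 2·arctan(22.3 / (2 × 38.8699)) = 2·arctan(0.28685) ≈ 32.0115°.

32.01°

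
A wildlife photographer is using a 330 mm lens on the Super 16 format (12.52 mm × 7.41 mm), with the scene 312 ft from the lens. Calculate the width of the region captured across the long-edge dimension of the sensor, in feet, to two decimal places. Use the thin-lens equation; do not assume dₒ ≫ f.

11.80 ft

dₒ: 312 ft × 304.8 mm/ft = 95097.60 mm.
Similar triangles through the lens centre give W/dₒ = w/dᵢ; with 1/f = 1/dₒ + 1/dᵢ this gives W = w·(dₒ − f)/f.
W = 12.52 mm × (95097.6 − 330) / 330 = 12.52 × 287.1745 ≈ 3595.425 mm = 3595.425/304.8 ft = 11.796 ft.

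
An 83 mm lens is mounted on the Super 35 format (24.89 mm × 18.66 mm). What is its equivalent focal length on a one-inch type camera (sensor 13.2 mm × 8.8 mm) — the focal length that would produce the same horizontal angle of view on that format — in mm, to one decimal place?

44.0 mm

Equal angle of view means equal width/f ratio, so f₂ = f₁ · (width₂/width₁) = 83 × 13.2/24.89.
f₂ = 83 × 0.53033 ≈ 44.018 mm.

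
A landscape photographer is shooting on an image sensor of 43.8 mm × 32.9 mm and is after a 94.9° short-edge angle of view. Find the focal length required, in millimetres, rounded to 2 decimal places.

From α = 2·arctan(h/2f) we get f = h / (2·tan(α/2)).
With h = 32.9 mm and α/2 = 47.45°, tan(α/2) ≈ 1.08940, so f ≈ 32.9 / 2.17880 ≈ 15.1001 mm.

15.10 mm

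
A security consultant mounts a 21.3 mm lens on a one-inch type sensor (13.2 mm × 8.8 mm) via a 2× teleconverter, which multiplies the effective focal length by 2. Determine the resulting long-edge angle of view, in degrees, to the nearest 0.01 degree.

Effective focal length f = 21.3 × 2 = 42.6 mm.
α = 2·arctan(13.2 / (2 × 42.6)) = 2·arctan(0.15493) ≈ 17.6136°.

17.61°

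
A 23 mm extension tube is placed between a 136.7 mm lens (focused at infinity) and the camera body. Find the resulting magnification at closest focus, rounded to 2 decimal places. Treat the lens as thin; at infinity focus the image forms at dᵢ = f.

0.17×

The tube moves the image plane from f to f + e, so dᵢ = 136.7 + 23 = 159.7 mm. Focus is achieved when 1/f = 1/dₒ + 1/dᵢ, giving dₒ = 1/(1/f − 1/(f+e)).
Magnification m = dᵢ/dₒ = (f+e)·(1/f − 1/(f+e)) = e/f = 23/136.7 ≈ 0.1683.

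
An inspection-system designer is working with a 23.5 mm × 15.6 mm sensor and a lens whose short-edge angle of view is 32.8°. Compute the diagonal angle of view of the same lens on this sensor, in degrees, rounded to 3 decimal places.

56.040°

From the short-edge AOV: f = 15.6 / (2·tan(16.4°)) = 15.6 / 0.58863 ≈ 26.5021 mm.
Sensor diagonal = √(23.5² + 15.6²) = √795.6100 ≈ 28.2066 mm.
Diagonal AOV = 2·arctan(28.2066 / (2 × 26.5021)) = 2·arctan(0.53216) ≈ 56.0399°.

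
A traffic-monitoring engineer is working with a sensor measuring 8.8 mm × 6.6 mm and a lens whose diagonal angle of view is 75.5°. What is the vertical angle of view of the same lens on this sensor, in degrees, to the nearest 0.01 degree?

Sensor diagonal = √(8.8² + 6.6²) = √121.0000 ≈ 11.0000 mm.
From the diagonal AOV: f = 11.0000 / (2·tan(37.75°)) = 11.0000 / 1.54857 ≈ 7.1033 mm.
Vertical AOV = 2·arctan(6.6 / (2 × 7.1033)) = 2·arctan(0.46457) ≈ 49.8363°.

49.84°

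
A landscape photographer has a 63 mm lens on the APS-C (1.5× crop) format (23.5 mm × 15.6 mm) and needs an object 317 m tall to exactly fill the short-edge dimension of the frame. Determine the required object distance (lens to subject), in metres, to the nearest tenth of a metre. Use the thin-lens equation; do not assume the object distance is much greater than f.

W: 317 m = 317000 mm.
Magnification m = h/W = dᵢ/dₒ; combined with 1/f = 1/dₒ + 1/dᵢ this gives dₒ = f·(1 + W/h).
dₒ = 63 mm × (1 + 317000/15.6) = 63 × 20321.5128 ≈ 1280255.308 mm = 1280.26 m.

1280.3 m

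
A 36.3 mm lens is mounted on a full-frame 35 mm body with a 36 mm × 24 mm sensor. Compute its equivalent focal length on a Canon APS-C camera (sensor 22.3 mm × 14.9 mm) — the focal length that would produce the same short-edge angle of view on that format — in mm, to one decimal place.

22.5 mm

Equal angle of view means equal height/f ratio, so f₂ = f₁ · (height₂/height₁) = 36.3 × 14.9/24.
f₂ = 36.3 × 0.62083 ≈ 22.536 mm.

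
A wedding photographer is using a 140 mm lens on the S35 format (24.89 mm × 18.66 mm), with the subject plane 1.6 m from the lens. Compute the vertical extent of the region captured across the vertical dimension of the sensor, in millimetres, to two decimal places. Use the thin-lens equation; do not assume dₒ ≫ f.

dₒ: 1.6 m = 1600 mm.
Similar triangles through the lens centre give W/dₒ = h/dᵢ; with 1/f = 1/dₒ + 1/dᵢ this gives W = h·(dₒ − f)/f.
W = 18.66 mm × (1600 − 140) / 140 = 18.66 × 10.4286 ≈ 194.597 mm.

194.60 mm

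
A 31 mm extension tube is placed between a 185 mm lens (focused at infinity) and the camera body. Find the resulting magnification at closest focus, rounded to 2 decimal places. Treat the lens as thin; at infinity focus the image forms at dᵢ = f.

The tube moves the image plane from f to f + e, so dᵢ = 185 + 31 = 216 mm. Focus is achieved when 1/f = 1/dₒ + 1/dᵢ, giving dₒ = 1/(1/f − 1/(f+e)).
Magnification m = dᵢ/dₒ = (f+e)·(1/f − 1/(f+e)) = e/f = 31/185 ≈ 0.1676.

0.17×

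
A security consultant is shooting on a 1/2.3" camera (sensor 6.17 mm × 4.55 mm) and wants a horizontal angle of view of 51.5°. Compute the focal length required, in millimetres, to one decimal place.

From α = 2·arctan(w/2f) we get f = w / (2·tan(α/2)).
With w = 6.17 mm and α/2 = 25.75°, tan(α/2) ≈ 0.48234, so f ≈ 6.17 / 0.96469 ≈ 6.3959 mm.

6.4 mm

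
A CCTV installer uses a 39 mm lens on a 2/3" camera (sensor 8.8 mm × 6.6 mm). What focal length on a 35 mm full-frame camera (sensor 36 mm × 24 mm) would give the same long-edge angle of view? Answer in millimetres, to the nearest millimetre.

160 mm

Equal angle of view means equal width/f ratio, so f₂ = f₁ · (width₂/width₁) = 39 × 36/8.8.
f₂ = 39 × 4.09091 ≈ 159.545 mm.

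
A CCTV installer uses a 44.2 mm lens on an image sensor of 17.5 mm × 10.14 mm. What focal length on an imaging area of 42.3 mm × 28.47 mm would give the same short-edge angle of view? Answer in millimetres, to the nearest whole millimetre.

Equal angle of view means equal height/f ratio, so f₂ = f₁ · (height₂/height₁) = 44.2 × 28.47/10.14.
f₂ = 44.2 × 2.80769 ≈ 124.100 mm.

124 mm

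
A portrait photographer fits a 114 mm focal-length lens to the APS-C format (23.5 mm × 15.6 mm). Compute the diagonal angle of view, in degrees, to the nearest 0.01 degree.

Sensor diagonal = √(23.5² + 15.6²) = √795.6100 ≈ 28.2066 mm.
Angle of view α = 2·arctan(d/2f) with d = 28.2066 mm and f = 114 mm.
d/2f = 0.12371; arctan(0.12371) ≈ 7.0524°, so α ≈ 14.1048°.

14.10°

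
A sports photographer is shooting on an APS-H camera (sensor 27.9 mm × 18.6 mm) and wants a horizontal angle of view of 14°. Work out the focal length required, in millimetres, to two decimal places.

From α = 2·arctan(w/2f) we get f = w / (2·tan(α/2)).
With w = 27.9 mm and α/2 = 7°, tan(α/2) ≈ 0.12278, so f ≈ 27.9 / 0.24557 ≈ 113.6136 mm.

113.61 mm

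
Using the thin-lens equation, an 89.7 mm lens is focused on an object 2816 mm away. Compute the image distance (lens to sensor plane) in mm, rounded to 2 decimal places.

92.65 mm

1/dᵢ = 1/f − 1/dₒ = 1/89.7 − 1/2816 = 0.0107932 mm⁻¹.
dᵢ = 1/0.0107932 ≈ 92.6513 mm.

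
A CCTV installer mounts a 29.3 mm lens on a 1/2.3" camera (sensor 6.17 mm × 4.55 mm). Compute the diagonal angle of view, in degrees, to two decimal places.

14.91°

Sensor diagonal = √(6.17² + 4.55²) = √58.7714 ≈ 7.6663 mm.
Angle of view α = 2·arctan(d/2f) with d = 7.6663 mm and f = 29.3 mm.
d/2f = 0.13082; arctan(0.13082) ≈ 7.4533°, so α ≈ 14.9066°.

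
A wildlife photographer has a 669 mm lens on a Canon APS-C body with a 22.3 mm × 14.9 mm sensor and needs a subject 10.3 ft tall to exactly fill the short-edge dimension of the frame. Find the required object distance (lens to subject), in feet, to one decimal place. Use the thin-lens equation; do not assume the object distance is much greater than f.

464.7 ft

W: 10.3 ft × 304.8 mm/ft = 3139.44 mm.
Magnification m = h/W = dᵢ/dₒ; combined with 1/f = 1/dₒ + 1/dᵢ this gives dₒ = f·(1 + W/h).
dₒ = 669 mm × (1 + 3139.44/14.9) = 669 × 211.7007 ≈ 141627.744 mm = 141627.744/304.8 ft = 464.658 ft.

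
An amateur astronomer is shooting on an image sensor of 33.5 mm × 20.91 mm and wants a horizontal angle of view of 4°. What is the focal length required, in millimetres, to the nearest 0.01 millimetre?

From α = 2·arctan(w/2f) we get f = w / (2·tan(α/2)).
With w = 33.5 mm and α/2 = 2°, tan(α/2) ≈ 0.03492, so f ≈ 33.5 / 0.06984 ≈ 479.6572 mm.

479.66 mm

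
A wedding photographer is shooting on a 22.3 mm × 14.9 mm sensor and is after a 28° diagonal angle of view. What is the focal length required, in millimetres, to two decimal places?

Sensor diagonal = √(22.3² + 14.9²) = √719.3000 ≈ 26.8198 mm.
From α = 2·arctan(d/2f) we get f = d / (2·tan(α/2)).
With d = 26.8198 mm and α/2 = 14°, tan(α/2) ≈ 0.24933, so f ≈ 26.8198 / 0.49866 ≈ 53.7841 mm.

53.78 mm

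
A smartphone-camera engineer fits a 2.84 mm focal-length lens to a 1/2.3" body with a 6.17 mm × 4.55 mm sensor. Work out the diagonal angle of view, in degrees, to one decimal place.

106.9°

Sensor diagonal = √(6.17² + 4.55²) = √58.7714 ≈ 7.6663 mm.
Angle of view α = 2·arctan(d/2f) with d = 7.6663 mm and f = 2.84 mm.
d/2f = 1.34969; arctan(1.34969) ≈ 53.4649°, so α ≈ 106.9298°.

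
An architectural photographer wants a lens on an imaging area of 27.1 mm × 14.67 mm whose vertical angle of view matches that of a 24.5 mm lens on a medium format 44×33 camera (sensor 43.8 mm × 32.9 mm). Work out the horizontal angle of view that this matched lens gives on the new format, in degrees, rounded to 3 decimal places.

102.246°

Equal vertical AOV ⇒ f₂ = f₁ · 14.67/32.9 = 24.5 × 0.44590 ≈ 10.9245 mm.
Horizontal AOV on the new format = 2·arctan(27.1 / (2 × 10.9245)) = 2·arctan(1.24033) ≈ 102.2461°.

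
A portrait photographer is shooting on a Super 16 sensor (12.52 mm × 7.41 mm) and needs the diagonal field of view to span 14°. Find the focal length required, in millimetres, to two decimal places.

Sensor diagonal = √(12.52² + 7.41²) = √211.6585 ≈ 14.5485 mm.
From α = 2·arctan(d/2f) we get f = d / (2·tan(α/2)).
With d = 14.5485 mm and α/2 = 7°, tan(α/2) ≈ 0.12278, so f ≈ 14.5485 / 0.24557 ≈ 59.2440 mm.

59.24 mm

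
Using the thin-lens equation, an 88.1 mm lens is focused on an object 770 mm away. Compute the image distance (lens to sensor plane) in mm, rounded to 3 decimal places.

99.482 mm

1/dᵢ = 1/f − 1/dₒ = 1/88.1 − 1/770 = 0.0100520 mm⁻¹.
dᵢ = 1/0.0100520 ≈ 99.4823 mm.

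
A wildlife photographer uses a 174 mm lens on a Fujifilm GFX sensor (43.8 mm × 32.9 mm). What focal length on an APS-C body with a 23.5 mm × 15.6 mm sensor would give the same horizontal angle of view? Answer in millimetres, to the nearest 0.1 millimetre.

Equal angle of view means equal width/f ratio, so f₂ = f₁ · (width₂/width₁) = 174 × 23.5/43.8.
f₂ = 174 × 0.53653 ≈ 93.356 mm.

93.4 mm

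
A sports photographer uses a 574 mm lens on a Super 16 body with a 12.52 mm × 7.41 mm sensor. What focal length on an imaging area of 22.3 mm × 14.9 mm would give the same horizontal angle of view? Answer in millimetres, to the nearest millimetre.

1022 mm

Equal angle of view means equal width/f ratio, so f₂ = f₁ · (width₂/width₁) = 574 × 22.3/12.52.
f₂ = 574 × 1.78115 ≈ 1022.380 mm.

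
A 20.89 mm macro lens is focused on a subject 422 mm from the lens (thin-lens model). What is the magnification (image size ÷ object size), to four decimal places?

0.0521×

Thin lens: 1/f = 1/dₒ + 1/dᵢ → 1/dᵢ = 1/20.89 − 1/422 = 0.0455001 mm⁻¹, so dᵢ ≈ 21.9780 mm.
Magnification m = dᵢ/dₒ = 21.9780/422 ≈ 0.05208.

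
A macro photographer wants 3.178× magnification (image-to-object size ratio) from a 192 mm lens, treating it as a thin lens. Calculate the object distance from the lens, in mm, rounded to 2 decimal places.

With m = dᵢ/dₒ and 1/f = 1/dₒ + 1/dᵢ, substituting dᵢ = m·dₒ gives 1/f = (1 + 1/m)/dₒ, hence dₒ = f·(1 + 1/m).
dₒ = 192 × (1 + 1/3.178) = 192 × 1.31466 ≈ 252.415 mm.

252.42 mm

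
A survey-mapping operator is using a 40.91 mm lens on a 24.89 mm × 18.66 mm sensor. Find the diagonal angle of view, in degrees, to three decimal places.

Sensor diagonal = √(24.89² + 18.66²) = √967.7077 ≈ 31.1080 mm.
Angle of view α = 2·arctan(d/2f) with d = 31.1080 mm and f = 40.91 mm.
d/2f = 0.38020; arctan(0.38020) ≈ 20.8168°, so α ≈ 41.6337°.

41.634°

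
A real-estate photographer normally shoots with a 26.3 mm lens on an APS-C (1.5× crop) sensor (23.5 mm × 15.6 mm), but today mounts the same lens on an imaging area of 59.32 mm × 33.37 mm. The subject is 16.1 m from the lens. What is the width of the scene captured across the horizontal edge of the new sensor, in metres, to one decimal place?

The focal length stays 26.3 mm; the relevant sensor dimension is now w = 59.32 mm. Object distance dₒ = 16.1 m = 16100 mm.
Thin-lens field width W = w·(dₒ − f)/f = 59.32 × (16100 − 26.3)/26.3 ≈ 36254.444 mm = 36.2544 m.

36.3 m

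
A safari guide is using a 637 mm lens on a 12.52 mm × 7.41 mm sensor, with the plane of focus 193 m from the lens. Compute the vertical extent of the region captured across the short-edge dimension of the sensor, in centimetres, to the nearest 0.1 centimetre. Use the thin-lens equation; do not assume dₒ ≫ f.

dₒ: 193 m = 193000 mm.
Similar triangles through the lens centre give W/dₒ = h/dᵢ; with 1/f = 1/dₒ + 1/dᵢ this gives W = h·(dₒ − f)/f.
W = 7.41 mm × (193000 − 637) / 637 = 7.41 × 301.9827 ≈ 2237.692 mm = 223.769 cm.

223.8 cm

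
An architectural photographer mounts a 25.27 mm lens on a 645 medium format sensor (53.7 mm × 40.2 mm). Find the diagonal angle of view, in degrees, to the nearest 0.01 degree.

106.01°

Sensor diagonal = √(53.7² + 40.2²) = √4499.7300 ≈ 67.0800 mm.
Angle of view α = 2·arctan(d/2f) with d = 67.0800 mm and f = 25.27 mm.
d/2f = 1.32727; arctan(1.32727) ≈ 53.0046°, so α ≈ 106.0092°.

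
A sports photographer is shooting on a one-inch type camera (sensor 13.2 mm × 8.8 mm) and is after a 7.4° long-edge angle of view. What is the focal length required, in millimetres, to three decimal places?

From α = 2·arctan(w/2f) we get f = w / (2·tan(α/2)).
With w = 13.2 mm and α/2 = 3.7°, tan(α/2) ≈ 0.06467, so f ≈ 13.2 / 0.12933 ≈ 102.0612 mm.

102.061 mm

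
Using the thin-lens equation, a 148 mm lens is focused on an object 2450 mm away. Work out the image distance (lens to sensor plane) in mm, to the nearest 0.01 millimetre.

1/dᵢ = 1/f − 1/dₒ = 1/148 − 1/2450 = 0.0063486 mm⁻¹.
dᵢ = 1/0.0063486 ≈ 157.5152 mm.

157.52 mm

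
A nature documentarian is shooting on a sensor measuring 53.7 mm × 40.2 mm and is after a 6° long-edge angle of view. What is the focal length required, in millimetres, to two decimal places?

From α = 2·arctan(w/2f) we get f = w / (2·tan(α/2)).
With w = 53.7 mm and α/2 = 3°, tan(α/2) ≈ 0.05241, so f ≈ 53.7 / 0.10482 ≈ 512.3285 mm.

512.33 mm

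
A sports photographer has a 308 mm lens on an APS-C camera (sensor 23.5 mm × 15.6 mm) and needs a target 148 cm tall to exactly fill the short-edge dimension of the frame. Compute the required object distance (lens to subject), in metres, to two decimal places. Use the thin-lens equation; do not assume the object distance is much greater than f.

W: 148 cm = 1480 mm.
Magnification m = h/W = dᵢ/dₒ; combined with 1/f = 1/dₒ + 1/dᵢ this gives dₒ = f·(1 + W/h).
dₒ = 308 mm × (1 + 1480/15.6) = 308 × 95.8718 ≈ 29528.513 mm = 29.5285 m.

29.53 m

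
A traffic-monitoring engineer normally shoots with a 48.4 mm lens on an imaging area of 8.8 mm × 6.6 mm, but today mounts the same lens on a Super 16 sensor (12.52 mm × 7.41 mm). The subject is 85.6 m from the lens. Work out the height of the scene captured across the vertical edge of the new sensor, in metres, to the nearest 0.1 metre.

The focal length stays 48.4 mm; the relevant sensor dimension is now h = 7.41 mm. Object distance dₒ = 85.6 m = 85600 mm.
Thin-lens field height W = h·(dₒ − f)/f = 7.41 × (85600 − 48.4)/48.4 ≈ 13097.879 mm = 13.0979 m.

13.1 m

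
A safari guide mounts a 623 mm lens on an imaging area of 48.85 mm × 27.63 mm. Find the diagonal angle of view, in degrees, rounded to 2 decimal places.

Sensor diagonal = √(48.85² + 27.63²) = √3149.7394 ≈ 56.1225 mm.
Angle of view α = 2·arctan(d/2f) with d = 56.1225 mm and f = 623 mm.
d/2f = 0.04504; arctan(0.04504) ≈ 2.5790°, so α ≈ 5.1580°.

5.16°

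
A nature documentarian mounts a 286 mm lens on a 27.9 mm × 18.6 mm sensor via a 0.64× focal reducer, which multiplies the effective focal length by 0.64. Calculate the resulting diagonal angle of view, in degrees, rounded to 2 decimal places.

10.47°

Effective focal length f = 286 × 0.64 = 183.04 mm.
Sensor diagonal = √(27.9² + 18.6²) = √1124.3700 ≈ 33.5316 mm.
α = 2·arctan(33.532 / (2 × 183.04)) = 2·arctan(0.09160) ≈ 10.4670°.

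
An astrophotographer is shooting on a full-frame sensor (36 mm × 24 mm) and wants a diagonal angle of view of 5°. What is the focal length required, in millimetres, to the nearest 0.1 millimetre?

Sensor diagonal = √(36² + 24²) = √1872.0000 ≈ 43.2666 mm.
From α = 2·arctan(d/2f) we get f = d / (2·tan(α/2)).
With d = 43.2666 mm and α/2 = 2.5°, tan(α/2) ≈ 0.04366, so f ≈ 43.2666 / 0.08732 ≈ 495.4842 mm.

495.5 mm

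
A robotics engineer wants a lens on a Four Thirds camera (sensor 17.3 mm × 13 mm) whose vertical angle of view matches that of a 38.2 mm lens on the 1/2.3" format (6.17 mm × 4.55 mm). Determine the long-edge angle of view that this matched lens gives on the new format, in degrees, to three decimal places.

Equal vertical AOV ⇒ f₂ = f₁ · 13/4.55 = 38.2 × 2.85714 ≈ 109.1429 mm.
Long-edge AOV on the new format = 2·arctan(17.3 / (2 × 109.1429)) = 2·arctan(0.07925) ≈ 9.0629°.

9.063°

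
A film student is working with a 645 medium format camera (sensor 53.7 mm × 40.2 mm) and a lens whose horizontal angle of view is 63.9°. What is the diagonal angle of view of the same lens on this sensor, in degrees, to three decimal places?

From the horizontal AOV: f = 53.7 / (2·tan(31.95°)) = 53.7 / 1.24731 ≈ 43.0525 mm.
Sensor diagonal = √(53.7² + 40.2²) = √4499.7300 ≈ 67.0800 mm.
Diagonal AOV = 2·arctan(67.0800 / (2 × 43.0525)) = 2·arctan(0.77905) ≈ 75.8406°.

75.841°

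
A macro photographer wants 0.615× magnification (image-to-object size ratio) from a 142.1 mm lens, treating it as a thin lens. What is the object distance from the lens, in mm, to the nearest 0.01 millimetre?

With m = dᵢ/dₒ and 1/f = 1/dₒ + 1/dᵢ, substituting dᵢ = m·dₒ gives 1/f = (1 + 1/m)/dₒ, hence dₒ = f·(1 + 1/m).
dₒ = 142.1 × (1 + 1/0.615) = 142.1 × 2.62602 ≈ 373.157 mm.

373.16 mm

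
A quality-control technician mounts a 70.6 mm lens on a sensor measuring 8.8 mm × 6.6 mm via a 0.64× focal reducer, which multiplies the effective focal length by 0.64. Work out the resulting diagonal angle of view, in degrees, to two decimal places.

Effective focal length f = 70.6 × 0.64 = 45.184 mm.
Sensor diagonal = √(8.8² + 6.6²) = √121.0000 ≈ 11.0000 mm.
α = 2·arctan(11.000 / (2 × 45.184)) = 2·arctan(0.12172) ≈ 13.8803°.

13.88°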